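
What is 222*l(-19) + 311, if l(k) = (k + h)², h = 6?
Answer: 37829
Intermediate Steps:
l(k) = (6 + k)² (l(k) = (k + 6)² = (6 + k)²)
222*l(-19) + 311 = 222*(6 - 19)² + 311 = 222*(-13)² + 311 = 222*169 + 311 = 37518 + 311 = 37829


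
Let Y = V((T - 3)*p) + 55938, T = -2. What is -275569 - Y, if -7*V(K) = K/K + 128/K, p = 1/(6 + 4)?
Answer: -2320804/7 ≈ -3.3154e+5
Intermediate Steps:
p = ⅒ (p = 1/10 = ⅒ ≈ 0.10000)
V(K) = -⅐ - 128/(7*K) (V(K) = -(K/K + 128/K)/7 = -(1 + 128/K)/7 = -⅐ - 128/(7*K))
Y = 391821/7 (Y = (-128 - (-2 - 3)/10)/(7*(((-2 - 3)*(⅒)))) + 55938 = (-128 - (-5)/10)/(7*((-5*⅒))) + 55938 = (-128 - 1*(-½))/(7*(-½)) + 55938 = (⅐)*(-2)*(-128 + ½) + 55938 = (⅐)*(-2)*(-255/2) + 55938 = 255/7 + 55938 = 391821/7 ≈ 55974.)
-275569 - Y = -275569 - 1*391821/7 = -275569 - 391821/7 = -2320804/7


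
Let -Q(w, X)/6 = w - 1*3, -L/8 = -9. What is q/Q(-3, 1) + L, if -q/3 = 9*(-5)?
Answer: 303/4 ≈ 75.750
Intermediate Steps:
L = 72 (L = -8*(-9) = 72)
q = 135 (q = -27*(-5) = -3*(-45) = 135)
Q(w, X) = 18 - 6*w (Q(w, X) = -6*(w - 1*3) = -6*(w - 3) = -6*(-3 + w) = 18 - 6*w)
q/Q(-3, 1) + L = 135/(18 - 6*(-3)) + 72 = 135/(18 + 18) + 72 = 135/36 + 72 = (1/36)*135 + 72 = 15/4 + 72 = 303/4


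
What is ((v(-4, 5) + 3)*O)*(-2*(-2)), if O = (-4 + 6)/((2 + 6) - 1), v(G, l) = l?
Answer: 64/7 ≈ 9.1429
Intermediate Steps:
O = 2/7 (O = 2/(8 - 1) = 2/7 ≈ 0.28571)
((v(-4, 5) + 3)*O)*(-2*(-2)) = ((5 + 3)*(2/7))*(-2*(-2)) = (8*(2/7))*4 = (16/7)*4 = 64/7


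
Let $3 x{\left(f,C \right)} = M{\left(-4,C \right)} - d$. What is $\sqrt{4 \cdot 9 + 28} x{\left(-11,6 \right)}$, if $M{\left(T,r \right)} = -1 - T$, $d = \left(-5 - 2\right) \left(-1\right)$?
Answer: $- \frac{32}{3} \approx -10.667$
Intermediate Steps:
$d = 7$ ($d = \left(-7\right) \left(-1\right) = 7$)
$x{\left(f,C \right)} = - \frac{4}{3}$ ($x{\left(f,C \right)} = \frac{\left(-1 - -4\right) - 7}{3} = \frac{\left(-1 + 4\right) - 7}{3} = \frac{3 - 7}{3} = \frac{1}{3} \left(-4\right) = - \frac{4}{3}$)
$\sqrt{4 \cdot 9 + 28} x{\left(-11,6 \right)} = \sqrt{4 \cdot 9 + 28} \left(- \frac{4}{3}\right) = \sqrt{36 + 28} \left(- \frac{4}{3}\right) = \sqrt{64} \left(- \frac{4}{3}\right) = 8 \left(- \frac{4}{3}\right) = - \frac{32}{3}$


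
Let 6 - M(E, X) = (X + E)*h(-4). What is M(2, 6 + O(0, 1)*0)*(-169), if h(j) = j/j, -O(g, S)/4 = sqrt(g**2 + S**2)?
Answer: 338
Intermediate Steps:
O(g, S) = -4*sqrt(S**2 + g**2) (O(g, S) = -4*sqrt(g**2 + S**2) = -4*sqrt(S**2 + g**2))
h(j) = 1
M(E, X) = 6 - E - X (M(E, X) = 6 - (X + E) = 6 - (E + X) = 6 + (-E - X) = 6 - E - X)
M(2, 6 + O(0, 1)*0)*(-169) = (6 - 1*2 - (6 - 4*sqrt(1**2 + 0**2)*0))*(-169) = (6 - 2 - (6 - 4*sqrt(1 + 0)*0))*(-169) = (6 - 2 - (6 - 4*sqrt(1)*0))*(-169) = (6 - 2 - (6 - 4*1*0))*(-169) = (6 - 2 - (6 - 4*0))*(-169) = (6 - 2 - (6 + 0))*(-169) = (6 - 2 - 1*6)*(-169) = (6 - 2 - 6)*(-169) = -2*(-169) = 338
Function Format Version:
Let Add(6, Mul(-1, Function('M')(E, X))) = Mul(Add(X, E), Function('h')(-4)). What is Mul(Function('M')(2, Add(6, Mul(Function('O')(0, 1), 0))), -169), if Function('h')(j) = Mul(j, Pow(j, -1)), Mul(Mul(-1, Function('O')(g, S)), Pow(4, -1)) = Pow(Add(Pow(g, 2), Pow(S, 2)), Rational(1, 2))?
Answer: 338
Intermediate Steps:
Function('O')(g, S) = Mul(-4, Pow(Add(Pow(S, 2), Pow(g, 2)), Rational(1, 2))) (Function('O')(g, S) = Mul(-4, Pow(Add(Pow(g, 2), Pow(S, 2)), Rational(1, 2))) = Mul(-4, Pow(Add(Pow(S, 2), Pow(g, 2)), Rational(1, 2))))
Function('h')(j) = 1
Function('M')(E, X) = Add(6, Mul(-1, E), Mul(-1, X)) (Function('M')(E, X) = Add(6, Mul(-1, Mul(Add(X, E), 1))) = Add(6, Mul(-1, Mul(Add(E, X), 1))) = Add(6, Mul(-1, Add(E, X))) = Add(6, Add(Mul(-1, E), Mul(-1, X))) = Add(6, Mul(-1, E), Mul(-1, X)))
Mul(Function('M')(2, Add(6, Mul(Function('O')(0, 1), 0))), -169) = Mul(Add(6, Mul(-1, 2), Mul(-1, Add(6, Mul(Mul(-4, Pow(Add(Pow(1, 2), Pow(0, 2)), Rational(1, 2))), 0)))), -169) = Mul(Add(6, -2, Mul(-1, Add(6, Mul(Mul(-4, Pow(Add(1, 0), Rational(1, 2))), 0)))), -169) = Mul(Add(6, -2, Mul(-1, Add(6, Mul(Mul(-4, Pow(1, Rational(1, 2))), 0)))), -169) = Mul(Add(6, -2, Mul(-1, Add(6, Mul(Mul(-4, 1), 0)))), -169) = Mul(Add(6, -2, Mul(-1, Add(6, Mul(-4, 0)))), -169) = Mul(Add(6, -2, Mul(-1, Add(6, 0))), -169) = Mul(Add(6, -2, Mul(-1, 6)), -169) = Mul(Add(6, -2, -6), -169) = Mul(-2, -169) = 338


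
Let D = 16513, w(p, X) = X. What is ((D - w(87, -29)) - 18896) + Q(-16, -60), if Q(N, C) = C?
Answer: -2414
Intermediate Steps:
((D - w(87, -29)) - 18896) + Q(-16, -60) = ((16513 - 1*(-29)) - 18896) - 60 = ((16513 + 29) - 18896) - 60 = (16542 - 18896) - 60 = -2354 - 60 = -2414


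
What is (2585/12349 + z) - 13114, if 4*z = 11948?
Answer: -125055738/12349 ≈ -10127.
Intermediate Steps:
z = 2987 (z = (¼)*11948 = 2987)
(2585/12349 + z) - 13114 = (2585/12349 + 2987) - 13114 = 36889048/12349 - 13114 = -125055738/12349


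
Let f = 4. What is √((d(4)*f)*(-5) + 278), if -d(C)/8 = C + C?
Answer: √1558 ≈ 39.471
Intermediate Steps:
d(C) = -16*C (d(C) = -8*(C + C) = -16*C)
√((d(4)*f)*(-5) + 278) = √((-16*4*4)*(-5) + 278) = √(-64*4*(-5) + 278) = √(-256*(-5) + 278) = √(1280 + 278) = √1558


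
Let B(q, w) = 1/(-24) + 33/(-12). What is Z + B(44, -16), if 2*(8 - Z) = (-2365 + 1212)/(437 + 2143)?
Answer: 7007/1290 ≈ 5.4318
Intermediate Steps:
B(q, w) = -67/24 (B(q, w) = 1*(-1/24) + 33*(-1/12) = -1/24 - 11/4 = -67/24)
Z = 42433/5160 (Z = 8 - (-2365 + 1212)/(2*(437 + 2143)) = 8 - (-1153)/(2*2580) = 8 - ½*(-1153/2580) = 8 + 1153/5160 = 42433/5160 ≈ 8.2234)
Z + B(44, -16) = 42433/5160 - 67/24 = 7007/1290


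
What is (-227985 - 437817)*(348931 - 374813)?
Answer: 17232287364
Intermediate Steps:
(-227985 - 437817)*(348931 - 374813) = -665802*(-25882) = 17232287364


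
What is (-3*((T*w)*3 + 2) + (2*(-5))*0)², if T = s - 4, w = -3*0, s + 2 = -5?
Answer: 36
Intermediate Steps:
s = -7 (s = -2 - 5 = -7)
w = 0
T = -11 (T = -7 - 4 = -11)
(-3*((T*w)*3 + 2) + (2*(-5))*0)² = (-3*(-11*0*3 + 2) + (2*(-5))*0)² = (-3*(0*3 + 2) - 10*0)² = (-3*(0 + 2) + 0)² = (-3*2 + 0)² = (-6 + 0)² = (-6)² = 36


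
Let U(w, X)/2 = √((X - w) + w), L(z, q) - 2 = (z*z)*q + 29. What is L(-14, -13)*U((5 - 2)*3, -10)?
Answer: -5034*I*√10 ≈ -15919.0*I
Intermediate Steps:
L(z, q) = 31 + q*z² (L(z, q) = 2 + ((z*z)*q + 29) = 2 + (z²*q + 29) = 2 + (q*z² + 29) = 2 + (29 + q*z²) = 31 + q*z²)
U(w, X) = 2*√X (U(w, X) = 2*√((X - w) + w) = 2*√X)
L(-14, -13)*U((5 - 2)*3, -10) = (31 - 13*(-14)²)*(2*√(-10)) = (31 - 13*196)*(2*(I*√10)) = (31 - 2548)*(2*I*√10) = -5034*I*√10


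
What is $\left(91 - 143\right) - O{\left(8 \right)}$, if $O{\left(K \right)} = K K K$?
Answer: $-564$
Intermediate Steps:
$O{\left(K \right)} = K^{3}$ ($O{\left(K \right)} = K^{2} K = K^{3}$)
$\left(91 - 143\right) - O{\left(8 \right)} = \left(91 - 143\right) - 8^{3} = \left(91 - 143\right) - 512 = -52 - 512 = -564$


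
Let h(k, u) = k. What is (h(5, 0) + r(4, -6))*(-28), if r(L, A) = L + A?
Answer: -84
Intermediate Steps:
r(L, A) = A + L
(h(5, 0) + r(4, -6))*(-28) = (5 + (-6 + 4))*(-28) = (5 - 2)*(-28) = 3*(-28) = -84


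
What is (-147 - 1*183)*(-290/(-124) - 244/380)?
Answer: -329769/589 ≈ -559.88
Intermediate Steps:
(-147 - 1*183)*(-290/(-124) - 244/380) = (-147 - 183)*(-290*(-1/124) - 244*1/380) = -330*(145/62 - 61/95) = -330*9993/5890 = -329769/589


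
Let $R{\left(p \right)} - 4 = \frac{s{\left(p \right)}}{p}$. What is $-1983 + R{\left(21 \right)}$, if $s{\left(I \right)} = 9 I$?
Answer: $-1970$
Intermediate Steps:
$R{\left(p \right)} = 13$ ($R{\left(p \right)} = 4 + \frac{9 p}{p} = 4 + 9 = 13$)
$-1983 + R{\left(21 \right)} = -1983 + 13 = -1970$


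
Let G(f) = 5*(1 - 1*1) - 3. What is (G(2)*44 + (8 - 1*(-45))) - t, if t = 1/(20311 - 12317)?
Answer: -631527/7994 ≈ -79.000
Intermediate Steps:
G(f) = -3 (G(f) = 5*(1 - 1) - 3 = 5*0 - 3 = 0 - 3 = -3)
t = 1/7994 ≈ 0.00012509
(G(2)*44 + (8 - 1*(-45))) - t = (-3*44 + (8 - 1*(-45))) - 1*1/7994 = (-132 + (8 + 45)) - 1/7994 = (-132 + 53) - 1/7994 = -79 - 1/7994 = -631527/7994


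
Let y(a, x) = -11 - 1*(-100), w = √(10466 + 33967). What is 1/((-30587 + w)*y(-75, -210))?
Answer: -30587/83261292104 - 3*√4937/83261292104 ≈ -3.6989e-7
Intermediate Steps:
w = 3*√4937 (w = √44433 = 3*√4937 ≈ 210.79)
y(a, x) = 89 (y(a, x) = -11 + 100 = 89)
1/((-30587 + w)*y(-75, -210)) = 1/(-30587 + 3*√4937*89) = (1/89)/(-30587 + 3*√4937) = 1/(89*(-30587 + 3*√4937))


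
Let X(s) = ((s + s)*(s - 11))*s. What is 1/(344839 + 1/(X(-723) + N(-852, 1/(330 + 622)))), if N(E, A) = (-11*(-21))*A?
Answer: 104361799359/35988018529158065 ≈ 2.8999e-6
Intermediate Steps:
N(E, A) = 231*A
X(s) = 2*s²*(-11 + s) (X(s) = ((2*s)*(-11 + s))*s = (2*s*(-11 + s))*s = 2*s²*(-11 + s))
1/(344839 + 1/(X(-723) + N(-852, 1/(330 + 622)))) = 1/(344839 + 1/(2*(-723)²*(-11 - 723) + 231/(330 + 622))) = 1/(344839 + 1/(2*522729*(-734) + 231/952)) = 1/(344839 + 1/(-767366172 + 231*(1/952))) = 1/(344839 + 1/(-767366172 + 33/136)) = 1/(344839 + 1/(-104361799359/136)) = 1/(344839 - 136/104361799359) = 1/(35988018529158065/104361799359) = 104361799359/35988018529158065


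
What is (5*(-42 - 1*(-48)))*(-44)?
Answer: -1320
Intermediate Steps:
(5*(-42 - 1*(-48)))*(-44) = (5*(-42 + 48))*(-44) = (5*6)*(-44) = 30*(-44) = -1320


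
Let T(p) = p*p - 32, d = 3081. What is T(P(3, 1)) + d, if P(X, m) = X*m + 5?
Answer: 3113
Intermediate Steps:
P(X, m) = 5 + X*m
T(p) = -32 + p² (T(p) = p² - 32 = -32 + p²)
T(P(3, 1)) + d = (-32 + (5 + 3*1)²) + 3081 = (-32 + (5 + 3)²) + 3081 = (-32 + 8²) + 3081 = (-32 + 64) + 3081 = 32 + 3081 = 3113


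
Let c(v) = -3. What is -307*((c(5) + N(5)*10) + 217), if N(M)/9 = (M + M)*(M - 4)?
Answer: -341998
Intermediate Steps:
N(M) = 18*M*(-4 + M) (N(M) = 9*((M + M)*(M - 4)) = 9*((2*M)*(-4 + M)) = 9*(2*M*(-4 + M)) = 18*M*(-4 + M))
-307*((c(5) + N(5)*10) + 217) = -307*((-3 + (18*5*(-4 + 5))*10) + 217) = -307*((-3 + (18*5*1)*10) + 217) = -307*((-3 + 90*10) + 217) = -307*((-3 + 900) + 217) = -307*(897 + 217) = -307*1114 = -341998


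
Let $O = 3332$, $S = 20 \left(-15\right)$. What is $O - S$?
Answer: $3632$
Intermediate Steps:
$S = -300$
$O - S = 3332 - -300 = 3332 + 300 = 3632$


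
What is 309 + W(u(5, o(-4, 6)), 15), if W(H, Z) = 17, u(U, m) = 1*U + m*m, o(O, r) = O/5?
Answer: 326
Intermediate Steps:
o(O, r) = O/5 (o(O, r) = O*(⅕) = O/5)
u(U, m) = U + m²
309 + W(u(5, o(-4, 6)), 15) = 309 + 17 = 326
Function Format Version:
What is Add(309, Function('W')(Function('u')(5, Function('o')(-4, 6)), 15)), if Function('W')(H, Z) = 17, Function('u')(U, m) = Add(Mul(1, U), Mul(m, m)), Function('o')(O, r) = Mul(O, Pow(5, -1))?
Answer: 326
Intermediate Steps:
Function('o')(O, r) = Mul(Rational(1, 5), O) (Function('o')(O, r) = Mul(O, Rational(1, 5)) = Mul(Rational(1, 5), O))
Function('u')(U, m) = Add(U, Pow(m, 2))
Add(309, Function('W')(Function('u')(5, Function('o')(-4, 6)), 15)) = Add(309, 17) = 326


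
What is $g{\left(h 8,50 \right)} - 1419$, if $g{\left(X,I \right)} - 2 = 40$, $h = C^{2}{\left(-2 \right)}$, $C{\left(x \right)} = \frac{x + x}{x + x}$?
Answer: $-1377$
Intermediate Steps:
$C{\left(x \right)} = 1$ ($C{\left(x \right)} = \frac{2 x}{2 x} = 2 x \frac{1}{2 x} = 1$)
$h = 1$ ($h = 1^{2} = 1$)
$g{\left(X,I \right)} = 42$ ($g{\left(X,I \right)} = 2 + 40 = 42$)
$g{\left(h 8,50 \right)} - 1419 = 42 - 1419 = -1377$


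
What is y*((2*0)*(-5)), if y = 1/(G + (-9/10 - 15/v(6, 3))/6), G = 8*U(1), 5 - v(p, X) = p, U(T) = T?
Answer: 0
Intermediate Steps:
v(p, X) = 5 - p
G = 8 (G = 8*1 = 8)
y = 20/207 (y = 1/(8 + (-9/10 - 15/(5 - 1*6))/6) = 1/(8 + (-9*1/10 - 15/(5 - 6))*(1/6)) = 1/(8 + (-9/10 - 15/(-1))*(1/6)) = 1/(8 + (-9/10 - 15*(-1))*(1/6)) = 1/(8 + (-9/10 + 15)*(1/6)) = 1/(8 + (141/10)*(1/6)) = 1/(8 + 47/20) = 1/(207/20) = 20/207 ≈ 0.096618)
y*((2*0)*(-5)) = 20*((2*0)*(-5))/207 = 20*(0*(-5))/207 = (20/207)*0 = 0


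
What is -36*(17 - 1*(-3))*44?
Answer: -31680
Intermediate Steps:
-36*(17 - 1*(-3))*44 = -36*(17 + 3)*44 = -36*20*44 = -720*44 = -31680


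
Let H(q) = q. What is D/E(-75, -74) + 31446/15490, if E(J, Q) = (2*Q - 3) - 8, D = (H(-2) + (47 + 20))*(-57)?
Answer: 10398394/410485 ≈ 25.332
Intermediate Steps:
D = -3705 (D = (-2 + (47 + 20))*(-57) = (-2 + 67)*(-57) = 65*(-57) = -3705)
E(J, Q) = -11 + 2*Q (E(J, Q) = (-3 + 2*Q) - 8 = -11 + 2*Q)
D/E(-75, -74) + 31446/15490 = -3705/(-11 + 2*(-74)) + 31446/15490 = -3705/(-11 - 148) + 31446*(1/15490) = -3705/(-159) + 15723/7745 = -3705*(-1/159) + 15723/7745 = 1235/53 + 15723/7745 = 10398394/410485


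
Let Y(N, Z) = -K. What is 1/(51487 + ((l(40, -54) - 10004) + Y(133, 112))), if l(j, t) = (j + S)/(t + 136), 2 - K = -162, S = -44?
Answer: 41/1694077 ≈ 2.4202e-5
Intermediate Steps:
K = 164 (K = 2 - 1*(-162) = 2 + 162 = 164)
l(j, t) = (-44 + j)/(136 + t) (l(j, t) = (j - 44)/(t + 136) = (-44 + j)/(136 + t))
Y(N, Z) = -164 (Y(N, Z) = -1*164 = -164)
1/(51487 + ((l(40, -54) - 10004) + Y(133, 112))) = 1/(51487 + (((-44 + 40)/(136 - 54) - 10004) - 164)) = 1/(51487 + ((-4/82 - 10004) - 164)) = 1/(51487 + (((1/82)*(-4) - 10004) - 164)) = 1/(51487 + ((-2/41 - 10004) - 164)) = 1/(51487 + (-410166/41 - 164)) = 1/(51487 - 416890/41) = 1/(1694077/41) = 41/1694077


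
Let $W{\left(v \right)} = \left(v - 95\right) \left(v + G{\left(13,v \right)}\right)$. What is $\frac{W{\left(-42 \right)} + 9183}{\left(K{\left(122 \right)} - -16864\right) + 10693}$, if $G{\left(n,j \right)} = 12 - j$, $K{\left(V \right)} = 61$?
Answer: $\frac{2513}{9206} \approx 0.27297$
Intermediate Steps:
$W{\left(v \right)} = -1140 + 12 v$ ($W{\left(v \right)} = \left(v - 95\right) \left(v - \left(-12 + v\right)\right) = \left(-95 + v\right) 12 = -1140 + 12 v$)
$\frac{W{\left(-42 \right)} + 9183}{\left(K{\left(122 \right)} - -16864\right) + 10693} = \frac{\left(-1140 + 12 \left(-42\right)\right) + 9183}{\left(61 - -16864\right) + 10693} = \frac{\left(-1140 - 504\right) + 9183}{\left(61 + 16864\right) + 10693} = \frac{-1644 + 9183}{16925 + 10693} = \frac{7539}{27618} = 7539 \cdot \frac{1}{27618} = \frac{2513}{9206}$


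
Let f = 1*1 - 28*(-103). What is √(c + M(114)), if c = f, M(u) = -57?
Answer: 2*√707 ≈ 53.179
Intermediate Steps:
f = 2885 (f = 1 + 2884 = 2885)
c = 2885
√(c + M(114)) = √(2885 - 57) = √2828 = 2*√707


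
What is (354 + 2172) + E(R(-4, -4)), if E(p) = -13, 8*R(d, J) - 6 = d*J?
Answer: 2513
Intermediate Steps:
R(d, J) = 3/4 + J*d/8 (R(d, J) = 3/4 + (d*J)/8 = 3/4 + (J*d)/8 = 3/4 + J*d/8)
(354 + 2172) + E(R(-4, -4)) = (354 + 2172) - 13 = 2526 - 13 = 2513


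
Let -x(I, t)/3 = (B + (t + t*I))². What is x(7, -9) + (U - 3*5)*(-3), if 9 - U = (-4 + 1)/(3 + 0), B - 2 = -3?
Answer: -15972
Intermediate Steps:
B = -1 (B = 2 - 3 = -1)
x(I, t) = -3*(-1 + t + I*t)² (x(I, t) = -3*(-1 + (t + t*I))² = -3*(-1 + (t + I*t))² = -3*(-1 + t + I*t)²)
U = 10 (U = 9 - (-4 + 1)/(3 + 0) = 9 - (-3)/3 = 9 - 1*(-1) = 9 + 1 = 10)
x(7, -9) + (U - 3*5)*(-3) = -3*(-1 - 9 + 7*(-9))² + (10 - 3*5)*(-3) = -3*(-1 - 9 - 63)² + (10 - 15)*(-3) = -3*(-73)² - 5*(-3) = -3*5329 + 15 = -15987 + 15 = -15972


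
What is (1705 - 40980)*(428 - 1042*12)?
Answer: 474284900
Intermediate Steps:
(1705 - 40980)*(428 - 1042*12) = -39275*(428 - 12504) = -39275*(-12076) = 474284900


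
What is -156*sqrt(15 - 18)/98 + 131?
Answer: 131 - 78*I*sqrt(3)/49 ≈ 131.0 - 2.7571*I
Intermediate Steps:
-156*sqrt(15 - 18)/98 + 131 = -156*sqrt(-3)/98 + 131 = -156*I*sqrt(3)/98 + 131 = -78*I*sqrt(3)/49 + 131 = 131 - 78*I*sqrt(3)/49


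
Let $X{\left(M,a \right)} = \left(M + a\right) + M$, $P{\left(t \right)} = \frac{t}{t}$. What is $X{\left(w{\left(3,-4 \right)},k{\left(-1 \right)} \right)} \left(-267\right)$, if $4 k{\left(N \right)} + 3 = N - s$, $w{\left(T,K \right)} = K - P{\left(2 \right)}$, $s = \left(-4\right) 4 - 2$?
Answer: $\frac{3471}{2} \approx 1735.5$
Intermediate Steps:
$P{\left(t \right)} = 1$
$s = -18$ ($s = -16 - 2 = -18$)
$w{\left(T,K \right)} = -1 + K$ ($w{\left(T,K \right)} = K - 1 = -1 + K$)
$k{\left(N \right)} = \frac{15}{4} + \frac{N}{4}$ ($k{\left(N \right)} = - \frac{3}{4} + \frac{N - -18}{4} = - \frac{3}{4} + \frac{N + 18}{4} = - \frac{3}{4} + \frac{18 + N}{4} = - \frac{3}{4} + \left(\frac{9}{2} + \frac{N}{4}\right) = \frac{15}{4} + \frac{N}{4}$)
$X{\left(M,a \right)} = a + 2 M$
$X{\left(w{\left(3,-4 \right)},k{\left(-1 \right)} \right)} \left(-267\right) = \left(\left(\frac{15}{4} + \frac{1}{4} \left(-1\right)\right) + 2 \left(-1 - 4\right)\right) \left(-267\right) = \left(\left(\frac{15}{4} - \frac{1}{4}\right) + 2 \left(-5\right)\right) \left(-267\right) = \left(\frac{7}{2} - 10\right) \left(-267\right) = \left(- \frac{13}{2}\right) \left(-267\right) = \frac{3471}{2}$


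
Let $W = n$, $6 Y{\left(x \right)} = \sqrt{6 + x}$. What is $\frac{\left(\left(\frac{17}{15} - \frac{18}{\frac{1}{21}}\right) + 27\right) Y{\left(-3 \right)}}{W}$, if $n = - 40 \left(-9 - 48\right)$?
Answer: $- \frac{328 \sqrt{3}}{12825} \approx -0.044297$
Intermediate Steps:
$Y{\left(x \right)} = \frac{\sqrt{6 + x}}{6}$
$n = 2280$ ($n = - 40 \left(-9 - 48\right) = \left(-40\right) \left(-57\right) = 2280$)
$W = 2280$
$\frac{\left(\left(\frac{17}{15} - \frac{18}{\frac{1}{21}}\right) + 27\right) Y{\left(-3 \right)}}{W} = \frac{\left(\left(\frac{17}{15} - \frac{18}{\frac{1}{21}}\right) + 27\right) \frac{\sqrt{6 - 3}}{6}}{2280} = \left(\left(17 \cdot \frac{1}{15} - 18 \frac{1}{\frac{1}{21}}\right) + 27\right) \frac{\sqrt{3}}{6} \cdot \frac{1}{2280} = \left(\left(\frac{17}{15} - 378\right) + 27\right) \frac{\sqrt{3}}{6} \cdot \frac{1}{2280} = \left(- \frac{5653}{15} + 27\right) \frac{\sqrt{3}}{6} \cdot \frac{1}{2280} = - \frac{5248 \frac{\sqrt{3}}{6}}{15} \cdot \frac{1}{2280} = - \frac{2624 \sqrt{3}}{45} \cdot \frac{1}{2280} = - \frac{328 \sqrt{3}}{12825}$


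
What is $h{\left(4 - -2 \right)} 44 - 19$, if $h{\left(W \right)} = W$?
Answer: $245$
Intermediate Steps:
$h{\left(4 - -2 \right)} 44 - 19 = \left(4 - -2\right) 44 - 19 = \left(4 + 2\right) 44 - 19 = 6 \cdot 44 - 19 = 264 - 19 = 245$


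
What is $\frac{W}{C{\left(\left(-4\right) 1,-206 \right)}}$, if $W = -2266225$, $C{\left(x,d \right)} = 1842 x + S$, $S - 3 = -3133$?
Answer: $\frac{2266225}{10498} \approx 215.87$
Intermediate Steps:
$S = -3130$ ($S = 3 - 3133 = -3130$)
$C{\left(x,d \right)} = -3130 + 1842 x$ ($C{\left(x,d \right)} = 1842 x - 3130 = -3130 + 1842 x$)
$\frac{W}{C{\left(\left(-4\right) 1,-206 \right)}} = - \frac{2266225}{-3130 + 1842 \left(\left(-4\right) 1\right)} = - \frac{2266225}{-3130 + 1842 \left(-4\right)} = - \frac{2266225}{-3130 - 7368} = - \frac{2266225}{-10498} = \left(-2266225\right) \left(- \frac{1}{10498}\right) = \frac{2266225}{10498}$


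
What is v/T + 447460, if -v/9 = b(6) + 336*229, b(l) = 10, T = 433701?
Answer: 21562572986/48189 ≈ 4.4746e+5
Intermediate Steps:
v = -692586 (v = -9*(10 + 336*229) = -9*(10 + 76944) = -9*76954 = -692586)
v/T + 447460 = -692586/433701 + 447460 = -692586*1/433701 + 447460 = -76954/48189 + 447460 = 21562572986/48189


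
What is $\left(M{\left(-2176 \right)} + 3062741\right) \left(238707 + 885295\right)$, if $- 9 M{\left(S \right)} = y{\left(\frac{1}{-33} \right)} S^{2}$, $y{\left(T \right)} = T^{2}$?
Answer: $\frac{3066807736130830}{891} \approx 3.442 \cdot 10^{12}$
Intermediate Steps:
$M{\left(S \right)} = - \frac{S^{2}}{9801}$ ($M{\left(S \right)} = - \frac{\left(\frac{1}{-33}\right)^{2} S^{2}}{9} = - \frac{\left(- \frac{1}{33}\right)^{2} S^{2}}{9} = - \frac{\frac{1}{1089} S^{2}}{9} = - \frac{S^{2}}{9801}$)
$\left(M{\left(-2176 \right)} + 3062741\right) \left(238707 + 885295\right) = \left(- \frac{\left(-2176\right)^{2}}{9801} + 3062741\right) \left(238707 + 885295\right) = \left(\left(- \frac{1}{9801}\right) 4734976 + 3062741\right) 1124002 = \left(- \frac{4734976}{9801} + 3062741\right) 1124002 = \frac{30013189565}{9801} \cdot 1124002 = \frac{3066807736130830}{891}$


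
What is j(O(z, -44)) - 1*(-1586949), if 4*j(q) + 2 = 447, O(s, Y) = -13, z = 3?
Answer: 6348241/4 ≈ 1.5871e+6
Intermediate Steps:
j(q) = 445/4 (j(q) = -1/2 + (1/4)*447 = -1/2 + 447/4 = 445/4)
j(O(z, -44)) - 1*(-1586949) = 445/4 - 1*(-1586949) = 445/4 + 1586949 = 6348241/4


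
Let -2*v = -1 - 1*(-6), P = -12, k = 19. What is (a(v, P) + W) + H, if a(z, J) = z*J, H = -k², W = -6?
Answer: -337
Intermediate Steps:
H = -361 (H = -1*19² = -1*361 = -361)
v = -5/2 (v = -(-1 - 1*(-6))/2 = -(-1 + 6)/2 = -½*5 = -5/2 ≈ -2.5000)
a(z, J) = J*z
(a(v, P) + W) + H = (-12*(-5/2) - 6) - 361 = (30 - 6) - 361 = 24 - 361 = -337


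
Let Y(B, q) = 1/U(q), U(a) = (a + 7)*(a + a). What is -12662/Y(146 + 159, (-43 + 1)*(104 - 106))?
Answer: -193576656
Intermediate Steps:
U(a) = 2*a*(7 + a) (U(a) = (7 + a)*(2*a) = 2*a*(7 + a))
Y(B, q) = 1/(2*q*(7 + q))
-12662/Y(146 + 159, (-43 + 1)*(104 - 106)) = -12662*2*(-43 + 1)*(7 + (-43 + 1)*(104 - 106))*(104 - 106) = -12662/(1/(2*((-42*(-2)))*(7 - 42*(-2)))) = -12662/((1/2)/(84*(7 + 84))) = -12662/((1/2)*(1/84)/91) = -12662/((1/2)*(1/84)*(1/91)) = -12662/1/15288 = -12662*15288 = -193576656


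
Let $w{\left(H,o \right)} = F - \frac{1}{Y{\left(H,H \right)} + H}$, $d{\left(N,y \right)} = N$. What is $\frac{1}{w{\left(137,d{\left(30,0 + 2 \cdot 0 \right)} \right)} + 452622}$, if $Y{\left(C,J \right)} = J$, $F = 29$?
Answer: $\frac{274}{124026373} \approx 2.2092 \cdot 10^{-6}$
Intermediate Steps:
$w{\left(H,o \right)} = 29 - \frac{1}{2 H}$ ($w{\left(H,o \right)} = 29 - \frac{1}{H + H} = 29 - \frac{1}{2 H}$)
$\frac{1}{w{\left(137,d{\left(30,0 + 2 \cdot 0 \right)} \right)} + 452622} = \frac{1}{\left(29 - \frac{1}{2 \cdot 137}\right) + 452622} = \frac{1}{\left(29 - \frac{1}{274}\right) + 452622} = \frac{1}{\frac{7945}{274} + 452622} = \frac{1}{\frac{124026373}{274}} = \frac{274}{124026373}$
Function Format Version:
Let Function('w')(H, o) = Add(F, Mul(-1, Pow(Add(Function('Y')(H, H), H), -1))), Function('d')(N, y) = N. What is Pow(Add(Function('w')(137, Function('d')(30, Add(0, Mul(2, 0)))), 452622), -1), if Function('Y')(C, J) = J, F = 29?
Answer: Rational(274, 124026373) ≈ 2.2092e-6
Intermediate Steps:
Function('w')(H, o) = Add(29, Mul(Rational(-1, 2), Pow(H, -1))) (Function('w')(H, o) = Add(29, Mul(-1, Pow(Add(H, H), -1))) = Add(29, Mul(-1, Pow(Mul(2, H), -1))) = Add(29, Mul(-1, Mul(Rational(1, 2), Pow(H, -1)))) = Add(29, Mul(Rational(-1, 2), Pow(H, -1))))
Pow(Add(Function('w')(137, Function('d')(30, Add(0, Mul(2, 0)))), 452622), -1) = Pow(Add(Add(29, Mul(Rational(-1, 2), Pow(137, -1))), 452622), -1) = Pow(Add(Add(29, Mul(Rational(-1, 2), Rational(1, 137))), 452622), -1) = Pow(Add(Add(29, Rational(-1, 274)), 452622), -1) = Pow(Add(Rational(7945, 274), 452622), -1) = Pow(Rational(124026373, 274), -1) = Rational(274, 124026373)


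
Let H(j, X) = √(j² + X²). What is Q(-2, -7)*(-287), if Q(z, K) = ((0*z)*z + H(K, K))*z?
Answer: 4018*√2 ≈ 5682.3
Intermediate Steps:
H(j, X) = √(X² + j²)
Q(z, K) = z*√2*√(K²) (Q(z, K) = ((0*z)*z + √(K² + K²))*z = (0*z + √(2*K²))*z = (0 + √2*√(K²))*z = (√2*√(K²))*z = z*√2*√(K²))
Q(-2, -7)*(-287) = -2*√2*√((-7)²)*(-287) = -2*√2*√49*(-287) = -2*√2*7*(-287) = -14*√2*(-287) = 4018*√2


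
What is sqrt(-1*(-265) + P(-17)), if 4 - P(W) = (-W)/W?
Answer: 3*sqrt(30) ≈ 16.432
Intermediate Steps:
P(W) = 5 (P(W) = 4 - (-W)/W = 4 - 1*(-1) = 4 + 1 = 5)
sqrt(-1*(-265) + P(-17)) = sqrt(-1*(-265) + 5) = sqrt(265 + 5) = sqrt(270) = 3*sqrt(30)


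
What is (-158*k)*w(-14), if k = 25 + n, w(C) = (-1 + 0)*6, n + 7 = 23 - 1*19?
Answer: 20856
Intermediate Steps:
n = -3 (n = -7 + (23 - 1*19) = -7 + (23 - 19) = -7 + 4 = -3)
w(C) = -6 (w(C) = -1*6 = -6)
k = 22 (k = 25 - 3 = 22)
(-158*k)*w(-14) = -158*22*(-6) = -3476*(-6) = 20856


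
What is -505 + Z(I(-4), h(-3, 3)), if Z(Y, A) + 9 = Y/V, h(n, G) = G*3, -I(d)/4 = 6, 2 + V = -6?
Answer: -511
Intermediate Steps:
V = -8 (V = -2 - 6 = -8)
I(d) = -24 (I(d) = -4*6 = -24)
h(n, G) = 3*G
Z(Y, A) = -9 - Y/8 (Z(Y, A) = -9 + Y/(-8) = -9 + Y*(-⅛) = -9 - Y/8)
-505 + Z(I(-4), h(-3, 3)) = -505 + (-9 - ⅛*(-24)) = -505 + (-9 + 3) = -505 - 6 = -511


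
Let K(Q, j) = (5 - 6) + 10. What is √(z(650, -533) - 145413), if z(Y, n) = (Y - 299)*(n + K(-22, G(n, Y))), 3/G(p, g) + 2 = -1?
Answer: 3*I*√36593 ≈ 573.88*I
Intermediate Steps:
G(p, g) = -1 (G(p, g) = 3/(-2 - 1) = 3/(-3) = 3*(-⅓) = -1)
K(Q, j) = 9 (K(Q, j) = -1 + 10 = 9)
z(Y, n) = (-299 + Y)*(9 + n) (z(Y, n) = (Y - 299)*(n + 9) = (-299 + Y)*(9 + n))
√(z(650, -533) - 145413) = √((-2691 - 299*(-533) + 9*650 + 650*(-533)) - 145413) = √((-2691 + 159367 + 5850 - 346450) - 145413) = √(-183924 - 145413) = √(-329337) = 3*I*√36593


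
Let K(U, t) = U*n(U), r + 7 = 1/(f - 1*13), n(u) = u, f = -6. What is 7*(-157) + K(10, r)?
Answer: -999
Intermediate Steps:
r = -134/19 (r = -7 + 1/(-6 - 1*13) = -7 + 1/(-6 - 13) = -7 + 1/(-19) = -7 - 1/19 = -134/19 ≈ -7.0526)
K(U, t) = U**2 (K(U, t) = U*U = U**2)
7*(-157) + K(10, r) = 7*(-157) + 10**2 = -1099 + 100 = -999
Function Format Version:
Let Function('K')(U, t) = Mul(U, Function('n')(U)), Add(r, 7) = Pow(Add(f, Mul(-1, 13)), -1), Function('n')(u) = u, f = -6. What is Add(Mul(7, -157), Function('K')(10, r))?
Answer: -999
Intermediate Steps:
r = Rational(-134, 19) (r = Add(-7, Pow(Add(-6, Mul(-1, 13)), -1)) = Add(-7, Pow(Add(-6, -13), -1)) = Add(-7, Pow(-19, -1)) = Add(-7, Rational(-1, 19)) = Rational(-134, 19) ≈ -7.0526)
Function('K')(U, t) = Pow(U, 2) (Function('K')(U, t) = Mul(U, U) = Pow(U, 2))
Add(Mul(7, -157), Function('K')(10, r)) = Add(Mul(7, -157), Pow(10, 2)) = Add(-1099, 100) = -999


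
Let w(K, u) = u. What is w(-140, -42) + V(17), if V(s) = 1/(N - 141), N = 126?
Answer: -631/15 ≈ -42.067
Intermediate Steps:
V(s) = -1/15 (V(s) = 1/(126 - 141) = 1/(-15) = -1/15)
w(-140, -42) + V(17) = -42 - 1/15 = -631/15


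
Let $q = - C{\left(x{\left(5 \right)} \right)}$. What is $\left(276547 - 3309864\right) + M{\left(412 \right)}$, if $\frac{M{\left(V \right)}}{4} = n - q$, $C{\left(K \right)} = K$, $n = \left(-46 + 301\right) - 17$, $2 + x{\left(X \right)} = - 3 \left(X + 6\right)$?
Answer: $-3032505$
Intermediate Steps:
$x{\left(X \right)} = -20 - 3 X$ ($x{\left(X \right)} = -2 - 3 \left(X + 6\right) = -2 - 3 \left(6 + X\right) = -2 - \left(18 + 3 X\right) = -20 - 3 X$)
$n = 238$ ($n = 255 - 17 = 238$)
$q = 35$ ($q = - (-20 - 15) = \left(-1\right) \left(-35\right) = 35$)
$M{\left(V \right)} = 812$ ($M{\left(V \right)} = 4 \left(238 - 35\right) = 4 \cdot 203 = 812$)
$\left(276547 - 3309864\right) + M{\left(412 \right)} = \left(276547 - 3309864\right) + 812 = -3033317 + 812 = -3032505$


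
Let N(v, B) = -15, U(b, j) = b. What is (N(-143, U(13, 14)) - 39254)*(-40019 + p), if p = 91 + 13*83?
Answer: 1525561381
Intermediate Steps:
p = 1170 (p = 91 + 1079 = 1170)
(N(-143, U(13, 14)) - 39254)*(-40019 + p) = (-15 - 39254)*(-40019 + 1170) = -39269*(-38849) = 1525561381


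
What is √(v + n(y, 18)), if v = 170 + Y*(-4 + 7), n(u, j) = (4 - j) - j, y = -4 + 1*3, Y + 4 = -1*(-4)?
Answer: √138 ≈ 11.747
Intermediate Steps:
Y = 0 (Y = -4 - 1*(-4) = -4 + 4 = 0)
y = -1 (y = -4 + 3 = -1)
n(u, j) = 4 - 2*j
v = 170 (v = 170 + 0*(-4 + 7) = 170 + 0*3 = 170 + 0 = 170)
√(v + n(y, 18)) = √(170 + (4 - 2*18)) = √(170 + (4 - 36)) = √(170 - 32) = √138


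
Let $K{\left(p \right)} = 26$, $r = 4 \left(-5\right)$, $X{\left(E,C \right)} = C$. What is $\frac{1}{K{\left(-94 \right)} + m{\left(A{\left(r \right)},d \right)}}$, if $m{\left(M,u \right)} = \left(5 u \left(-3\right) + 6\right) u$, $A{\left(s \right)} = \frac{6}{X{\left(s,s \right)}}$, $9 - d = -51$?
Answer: $- \frac{1}{53614} \approx -1.8652 \cdot 10^{-5}$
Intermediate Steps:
$d = 60$ ($d = 9 - -51 = 9 + 51 = 60$)
$r = -20$
$A{\left(s \right)} = \frac{6}{s}$
$m{\left(M,u \right)} = u \left(6 - 15 u\right)$ ($m{\left(M,u \right)} = \left(- 15 u + 6\right) u = \left(6 - 15 u\right) u = u \left(6 - 15 u\right)$)
$\frac{1}{K{\left(-94 \right)} + m{\left(A{\left(r \right)},d \right)}} = \frac{1}{26 + 3 \cdot 60 \left(2 - 300\right)} = \frac{1}{26 + 3 \cdot 60 \left(-298\right)} = \frac{1}{26 - 53640} = \frac{1}{-53614} = - \frac{1}{53614}$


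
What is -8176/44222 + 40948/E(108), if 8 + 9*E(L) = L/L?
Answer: -8148639668/154777 ≈ -52648.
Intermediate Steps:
E(L) = -7/9 (E(L) = -8/9 + (L/L)/9 = -8/9 + (⅑)*1 = -8/9 + ⅑ = -7/9)
-8176/44222 + 40948/E(108) = -8176/44222 + 40948/(-7/9) = -8176*1/44222 + 40948*(-9/7) = -4088/22111 - 368532/7 = -8148639668/154777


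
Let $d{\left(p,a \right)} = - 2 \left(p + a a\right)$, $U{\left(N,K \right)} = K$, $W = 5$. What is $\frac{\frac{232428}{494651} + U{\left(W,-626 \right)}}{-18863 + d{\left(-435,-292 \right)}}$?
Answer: $\frac{309419098}{93252101171} \approx 0.0033181$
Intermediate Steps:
$d{\left(p,a \right)} = - 2 p - 2 a^{2}$ ($d{\left(p,a \right)} = - 2 \left(p + a^{2}\right) = - 2 p - 2 a^{2}$)
$\frac{\frac{232428}{494651} + U{\left(W,-626 \right)}}{-18863 + d{\left(-435,-292 \right)}} = \frac{\frac{232428}{494651} - 626}{-18863 - \left(-870 + 2 \left(-292\right)^{2}\right)} = \frac{232428 \cdot \frac{1}{494651} - 626}{-18863 + \left(870 - 170528\right)} = \frac{\frac{232428}{494651} - 626}{-18863 + \left(870 - 170528\right)} = - \frac{309419098}{494651 \left(-18863 - 169658\right)} = - \frac{309419098}{494651 \left(-188521\right)} = \left(- \frac{309419098}{494651}\right) \left(- \frac{1}{188521}\right) = \frac{309419098}{93252101171}$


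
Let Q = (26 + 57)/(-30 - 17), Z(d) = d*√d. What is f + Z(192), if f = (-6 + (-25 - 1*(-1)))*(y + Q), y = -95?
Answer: 136440/47 + 1536*√3 ≈ 5563.4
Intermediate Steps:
Z(d) = d^(3/2)
Q = -83/47 (Q = 83/(-47) = 83*(-1/47) = -83/47 ≈ -1.7660)
f = 136440/47 (f = (-6 + (-25 - 1*(-1)))*(-95 - 83/47) = (-6 + (-25 + 1))*(-4548/47) = (-6 - 24)*(-4548/47) = -30*(-4548/47) = 136440/47 ≈ 2903.0)
f + Z(192) = 136440/47 + 192^(3/2) = 136440/47 + 1536*√3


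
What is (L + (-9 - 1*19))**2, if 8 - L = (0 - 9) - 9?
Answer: 4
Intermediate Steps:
L = 26 (L = 8 - ((0 - 9) - 9) = 8 - (-9 - 9) = 8 - 1*(-18) = 8 + 18 = 26)
(L + (-9 - 1*19))**2 = (26 + (-9 - 1*19))**2 = (26 + (-9 - 19))**2 = (26 - 28)**2 = (-2)**2 = 4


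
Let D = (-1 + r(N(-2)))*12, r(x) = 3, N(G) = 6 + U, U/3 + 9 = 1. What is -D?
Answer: -24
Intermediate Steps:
U = -24 (U = -27 + 3*1 = -27 + 3 = -24)
N(G) = -18 (N(G) = 6 - 24 = -18)
D = 24 (D = (-1 + 3)*12 = 2*12 = 24)
-D = -1*24 = -24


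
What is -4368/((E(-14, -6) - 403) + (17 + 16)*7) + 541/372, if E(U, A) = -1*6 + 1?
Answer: 573551/21948 ≈ 26.132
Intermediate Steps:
E(U, A) = -5 (E(U, A) = -6 + 1 = -5)
-4368/((E(-14, -6) - 403) + (17 + 16)*7) + 541/372 = -4368/((-5 - 403) + (17 + 16)*7) + 541/372 = -4368/(-408 + 33*7) + 541*(1/372) = -4368/(-408 + 231) + 541/372 = -4368/(-177) + 541/372 = -4368*(-1/177) + 541/372 = 1456/59 + 541/372 = 573551/21948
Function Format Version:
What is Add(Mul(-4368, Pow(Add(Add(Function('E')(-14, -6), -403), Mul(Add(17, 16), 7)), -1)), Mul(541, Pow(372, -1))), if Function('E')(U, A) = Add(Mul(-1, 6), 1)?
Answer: Rational(573551, 21948) ≈ 26.132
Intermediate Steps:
Function('E')(U, A) = -5 (Function('E')(U, A) = Add(-6, 1) = -5)
Add(Mul(-4368, Pow(Add(Add(Function('E')(-14, -6), -403), Mul(Add(17, 16), 7)), -1)), Mul(541, Pow(372, -1))) = Add(Mul(-4368, Pow(Add(Add(-5, -403), Mul(Add(17, 16), 7)), -1)), Mul(541, Pow(372, -1))) = Add(Mul(-4368, Pow(Add(-408, Mul(33, 7)), -1)), Mul(541, Rational(1, 372))) = Add(Mul(-4368, Pow(Add(-408, 231), -1)), Rational(541, 372)) = Add(Mul(-4368, Pow(-177, -1)), Rational(541, 372)) = Add(Mul(-4368, Rational(-1, 177)), Rational(541, 372)) = Add(Rational(1456, 59), Rational(541, 372)) = Rational(573551, 21948)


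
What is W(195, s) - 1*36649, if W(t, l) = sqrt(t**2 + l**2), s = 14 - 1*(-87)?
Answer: -36649 + sqrt(48226) ≈ -36429.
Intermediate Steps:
s = 101 (s = 14 + 87 = 101)
W(t, l) = sqrt(l**2 + t**2)
W(195, s) - 1*36649 = sqrt(101**2 + 195**2) - 1*36649 = sqrt(10201 + 38025) - 36649 = sqrt(48226) - 36649 = -36649 + sqrt(48226)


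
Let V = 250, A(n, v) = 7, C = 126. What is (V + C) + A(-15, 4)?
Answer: 383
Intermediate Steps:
(V + C) + A(-15, 4) = (250 + 126) + 7 = 376 + 7 = 383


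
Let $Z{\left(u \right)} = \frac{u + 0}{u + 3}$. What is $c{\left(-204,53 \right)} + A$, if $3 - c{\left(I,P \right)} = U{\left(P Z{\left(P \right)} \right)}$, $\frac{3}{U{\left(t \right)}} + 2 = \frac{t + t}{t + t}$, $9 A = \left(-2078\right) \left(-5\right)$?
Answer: $\frac{10444}{9} \approx 1160.4$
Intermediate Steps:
$Z{\left(u \right)} = \frac{u}{3 + u}$
$A = \frac{10390}{9}$ ($A = \frac{\left(-2078\right) \left(-5\right)}{9} = \frac{1}{9} \cdot 10390 = \frac{10390}{9} \approx 1154.4$)
$U{\left(t \right)} = -3$ ($U{\left(t \right)} = \frac{3}{-2 + \frac{t + t}{t + t}} = \frac{3}{-2 + \frac{2 t}{2 t}} = \frac{3}{-2 + 2 t \frac{1}{2 t}} = \frac{3}{-2 + 1} = \frac{3}{-1} = 3 \left(-1\right) = -3$)
$c{\left(I,P \right)} = 6$ ($c{\left(I,P \right)} = 3 - -3 = 3 + 3 = 6$)
$c{\left(-204,53 \right)} + A = 6 + \frac{10390}{9} = \frac{10444}{9}$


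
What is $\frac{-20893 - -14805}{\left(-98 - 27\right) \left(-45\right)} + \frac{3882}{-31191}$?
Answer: $- \frac{70575686}{58483125} \approx -1.2068$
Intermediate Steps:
$\frac{-20893 - -14805}{\left(-98 - 27\right) \left(-45\right)} + \frac{3882}{-31191} = \frac{-20893 + 14805}{\left(-125\right) \left(-45\right)} + 3882 \left(- \frac{1}{31191}\right) = - \frac{6088}{5625} - \frac{1294}{10397} = - \frac{70575686}{58483125}$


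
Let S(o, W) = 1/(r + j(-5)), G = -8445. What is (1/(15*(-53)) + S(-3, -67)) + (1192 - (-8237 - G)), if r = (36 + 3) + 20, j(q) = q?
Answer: 14081287/14310 ≈ 984.02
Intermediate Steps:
r = 59 (r = 39 + 20 = 59)
S(o, W) = 1/54 (S(o, W) = 1/(59 - 5) = 1/54)
(1/(15*(-53)) + S(-3, -67)) + (1192 - (-8237 - G)) = (1/(15*(-53)) + 1/54) + (1192 - (-8237 - 1*(-8445))) = (1/(-795) + 1/54) + (1192 - (-8237 + 8445)) = (-1/795 + 1/54) + (1192 - 1*208) = 247/14310 + (1192 - 208) = 247/14310 + 984 = 14081287/14310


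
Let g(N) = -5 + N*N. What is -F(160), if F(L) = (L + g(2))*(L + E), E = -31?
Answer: -20511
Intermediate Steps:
g(N) = -5 + N²
F(L) = (-1 + L)*(-31 + L) (F(L) = (L + (-5 + 2²))*(L - 31) = (L + (-5 + 4))*(-31 + L) = (L - 1)*(-31 + L) = (-1 + L)*(-31 + L))
-F(160) = -(31 + 160² - 32*160) = -(31 + 25600 - 5120) = -1*20511 = -20511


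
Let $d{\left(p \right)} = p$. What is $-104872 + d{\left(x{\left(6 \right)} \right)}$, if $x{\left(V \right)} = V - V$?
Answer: $-104872$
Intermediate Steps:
$x{\left(V \right)} = 0$
$-104872 + d{\left(x{\left(6 \right)} \right)} = -104872 + 0 = -104872$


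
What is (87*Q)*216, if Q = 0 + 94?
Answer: 1766448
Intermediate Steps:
Q = 94
(87*Q)*216 = (87*94)*216 = 8178*216 = 1766448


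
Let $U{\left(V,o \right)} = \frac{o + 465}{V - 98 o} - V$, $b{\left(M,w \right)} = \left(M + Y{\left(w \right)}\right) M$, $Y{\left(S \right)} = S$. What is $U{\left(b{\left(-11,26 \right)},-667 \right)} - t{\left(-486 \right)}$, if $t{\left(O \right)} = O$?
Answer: $\frac{42445649}{65201} \approx 651.0$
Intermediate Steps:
$b{\left(M,w \right)} = M \left(M + w\right)$ ($b{\left(M,w \right)} = \left(M + w\right) M = M \left(M + w\right)$)
$U{\left(V,o \right)} = - V + \frac{465 + o}{V - 98 o}$ ($U{\left(V,o \right)} = \frac{465 + o}{V - 98 o} - V = - V + \frac{465 + o}{V - 98 o}$)
$U{\left(b{\left(-11,26 \right)},-667 \right)} - t{\left(-486 \right)} = \frac{465 - 667 - \left(- 11 \left(-11 + 26\right)\right)^{2} + 98 \left(- 11 \left(-11 + 26\right)\right) \left(-667\right)}{- 11 \left(-11 + 26\right) - -65366} - -486 = \frac{465 - 667 - \left(\left(-11\right) 15\right)^{2} + 98 \left(\left(-11\right) 15\right) \left(-667\right)}{\left(-11\right) 15 + 65366} + 486 = \frac{465 - 667 - \left(-165\right)^{2} + 98 \left(-165\right) \left(-667\right)}{-165 + 65366} + 486 = \frac{465 - 667 - 27225 + 10785390}{65201} + 486 = \frac{1}{65201} \cdot 10757963 + 486 = \frac{10757963}{65201} + 486 = \frac{42445649}{65201}$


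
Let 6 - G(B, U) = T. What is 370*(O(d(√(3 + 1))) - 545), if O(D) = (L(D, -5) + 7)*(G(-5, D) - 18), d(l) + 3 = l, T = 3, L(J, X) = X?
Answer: -212750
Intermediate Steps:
G(B, U) = 3 (G(B, U) = 6 - 1*3 = 6 - 3 = 3)
d(l) = -3 + l
O(D) = -30 (O(D) = (-5 + 7)*(3 - 18) = 2*(-15) = -30)
370*(O(d(√(3 + 1))) - 545) = 370*(-30 - 545) = 370*(-575) = -212750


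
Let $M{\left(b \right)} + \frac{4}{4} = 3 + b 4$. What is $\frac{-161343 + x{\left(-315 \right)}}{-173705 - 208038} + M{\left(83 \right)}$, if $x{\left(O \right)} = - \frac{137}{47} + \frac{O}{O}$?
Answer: $\frac{6000184825}{17941921} \approx 334.42$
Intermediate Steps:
$x{\left(O \right)} = - \frac{90}{47}$ ($x{\left(O \right)} = \left(-137\right) \frac{1}{47} + 1 = - \frac{137}{47} + 1 = - \frac{90}{47}$)
$M{\left(b \right)} = 2 + 4 b$ ($M{\left(b \right)} = -1 + \left(3 + b 4\right) = -1 + \left(3 + 4 b\right) = 2 + 4 b$)
$\frac{-161343 + x{\left(-315 \right)}}{-173705 - 208038} + M{\left(83 \right)} = \frac{-161343 - \frac{90}{47}}{-173705 - 208038} + \left(2 + 4 \cdot 83\right) = - \frac{7583211}{47 \left(-381743\right)} + \left(2 + 332\right) = \left(- \frac{7583211}{47}\right) \left(- \frac{1}{381743}\right) + 334 = \frac{7583211}{17941921} + 334 = \frac{6000184825}{17941921}$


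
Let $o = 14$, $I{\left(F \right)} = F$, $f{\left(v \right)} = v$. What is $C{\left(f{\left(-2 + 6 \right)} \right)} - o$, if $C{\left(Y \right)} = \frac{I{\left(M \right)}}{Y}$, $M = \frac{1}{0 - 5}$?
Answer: $- \frac{281}{20} \approx -14.05$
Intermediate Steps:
$M = - \frac{1}{5}$ ($M = \frac{1}{-5} = - \frac{1}{5} \approx -0.2$)
$C{\left(Y \right)} = - \frac{1}{5 Y}$
$C{\left(f{\left(-2 + 6 \right)} \right)} - o = - \frac{1}{5 \left(-2 + 6\right)} - 14 = - \frac{1}{5 \cdot 4} - 14 = \left(- \frac{1}{5}\right) \frac{1}{4} - 14 = - \frac{1}{20} - 14 = - \frac{281}{20}$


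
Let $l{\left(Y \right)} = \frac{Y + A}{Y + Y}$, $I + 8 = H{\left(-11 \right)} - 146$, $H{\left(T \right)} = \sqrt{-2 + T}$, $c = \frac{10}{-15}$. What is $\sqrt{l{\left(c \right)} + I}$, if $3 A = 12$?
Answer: $\frac{\sqrt{-626 + 4 i \sqrt{13}}}{2} \approx 0.1441 + 12.511 i$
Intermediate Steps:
$c = - \frac{2}{3}$ ($c = 10 \left(- \frac{1}{15}\right) = - \frac{2}{3} \approx -0.66667$)
$A = 4$ ($A = \frac{1}{3} \cdot 12 = 4$)
$I = -154 + i \sqrt{13}$ ($I = -8 - \left(146 - \sqrt{-2 - 11}\right) = -8 - \left(146 - \sqrt{-13}\right) = -8 - \left(146 - i \sqrt{13}\right) = -154 + i \sqrt{13} \approx -154.0 + 3.6056 i$)
$l{\left(Y \right)} = \frac{4 + Y}{2 Y}$ ($l{\left(Y \right)} = \frac{Y + 4}{Y + Y} = \frac{4 + Y}{2 Y}$)
$\sqrt{l{\left(c \right)} + I} = \sqrt{\frac{4 - \frac{2}{3}}{2 \left(- \frac{2}{3}\right)} - \left(154 - i \sqrt{13}\right)} = \sqrt{\frac{1}{2} \left(- \frac{3}{2}\right) \frac{10}{3} - \left(154 - i \sqrt{13}\right)} = \sqrt{- \frac{5}{2} - \left(154 - i \sqrt{13}\right)} = \sqrt{- \frac{313}{2} + i \sqrt{13}}$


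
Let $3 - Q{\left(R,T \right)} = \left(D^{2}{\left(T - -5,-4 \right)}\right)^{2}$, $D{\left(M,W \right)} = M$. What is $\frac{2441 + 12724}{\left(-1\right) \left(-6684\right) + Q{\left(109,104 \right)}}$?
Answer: $- \frac{15165}{141151474} \approx -0.00010744$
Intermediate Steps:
$Q{\left(R,T \right)} = 3 - \left(5 + T\right)^{4}$ ($Q{\left(R,T \right)} = 3 - \left(\left(T - -5\right)^{2}\right)^{2} = 3 - \left(\left(T + 5\right)^{2}\right)^{2} = 3 - \left(\left(5 + T\right)^{2}\right)^{2} = 3 - \left(5 + T\right)^{4}$)
$\frac{2441 + 12724}{\left(-1\right) \left(-6684\right) + Q{\left(109,104 \right)}} = \frac{2441 + 12724}{\left(-1\right) \left(-6684\right) + \left(3 - \left(5 + 104\right)^{4}\right)} = \frac{15165}{6684 + \left(3 - 109^{4}\right)} = \frac{15165}{6684 + \left(3 - 141158161\right)} = \frac{15165}{6684 - 141158158} = \frac{15165}{-141151474} = 15165 \left(- \frac{1}{141151474}\right) = - \frac{15165}{141151474}$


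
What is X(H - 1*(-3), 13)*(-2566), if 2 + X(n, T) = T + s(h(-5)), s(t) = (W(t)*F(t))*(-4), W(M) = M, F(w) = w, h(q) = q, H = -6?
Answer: 228374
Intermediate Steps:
s(t) = -4*t² (s(t) = (t*t)*(-4) = t²*(-4) = -4*t²)
X(n, T) = -102 + T (X(n, T) = -2 + (T - 4*(-5)²) = -2 + (T - 4*25) = -2 + (T - 100) = -2 + (-100 + T) = -102 + T)
X(H - 1*(-3), 13)*(-2566) = (-102 + 13)*(-2566) = -89*(-2566) = 228374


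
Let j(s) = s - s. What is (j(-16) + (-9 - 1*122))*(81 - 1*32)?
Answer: -6419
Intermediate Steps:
j(s) = 0
(j(-16) + (-9 - 1*122))*(81 - 1*32) = (0 + (-9 - 1*122))*(81 - 1*32) = (0 + (-9 - 122))*(81 - 32) = (0 - 131)*49 = -131*49 = -6419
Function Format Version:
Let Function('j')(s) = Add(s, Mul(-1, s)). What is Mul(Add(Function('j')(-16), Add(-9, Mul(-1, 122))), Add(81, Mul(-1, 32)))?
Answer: -6419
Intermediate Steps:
Function('j')(s) = 0
Mul(Add(Function('j')(-16), Add(-9, Mul(-1, 122))), Add(81, Mul(-1, 32))) = Mul(Add(0, Add(-9, Mul(-1, 122))), Add(81, Mul(-1, 32))) = Mul(Add(0, Add(-9, -122)), Add(81, -32)) = Mul(Add(0, -131), 49) = Mul(-131, 49) = -6419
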